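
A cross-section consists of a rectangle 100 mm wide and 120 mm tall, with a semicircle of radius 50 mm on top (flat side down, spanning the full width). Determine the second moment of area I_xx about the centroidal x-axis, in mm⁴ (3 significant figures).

Treat the section as a set of non-overlapping primitives; coordinates are from the bounding-box lower-left.
Rectangular body: 100 × 120, A = 12 000 mm², y = 60 mm, Ī = 14 400 000 mm⁴.
Semicircular cap: semicircle r = 50, A = 3 927 mm², y = 141.22 mm, Ī = 685 981 mm⁴.
Centroid: ȳ = ΣA·y / ΣA = 80.026 mm.
Transfer each piece to the centroidal x-axis using Ī + A·d² with d = y − 80.026:
  rectangular body: d = -20.026 mm → contributes +19 212 454 mm⁴
  semicircular cap: d = 61.195 mm → contributes +15 391 757 mm⁴
Total I = 34 604 211 mm⁴.

I_xx ≈ 3.46 × 10⁷ mm⁴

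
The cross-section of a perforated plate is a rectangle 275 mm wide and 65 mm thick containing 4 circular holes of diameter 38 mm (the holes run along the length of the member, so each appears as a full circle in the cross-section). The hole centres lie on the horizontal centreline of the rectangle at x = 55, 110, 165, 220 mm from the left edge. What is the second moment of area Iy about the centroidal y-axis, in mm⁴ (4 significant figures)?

Treat the section as a set of non-overlapping primitives; coordinates are from the bounding-box lower-left.
Plate: 275 × 65, A = 17 875 mm², x = 137.5 mm, Ī = 112 649 740 mm⁴.
Hole 1 (subtracted): ⌀38, A = 1134.11 mm², x = 55 mm, Ī = 102 354 mm⁴.
Hole 2 (subtracted): ⌀38, A = 1134.11 mm², x = 110 mm, Ī = 102 354 mm⁴.
Hole 3 (subtracted): ⌀38, A = 1134.11 mm², x = 165 mm, Ī = 102 354 mm⁴.
Hole 4 (subtracted): ⌀38, A = 1134.11 mm², x = 220 mm, Ī = 102 354 mm⁴.
By symmetry the centroid is at mid-width, x̄ = 137.5 mm.
Transfer each piece to the centroidal y-axis using Ī + A·d² with d = x − 137.5:
  plate: d = 0 mm → contributes +112 649 740 mm⁴
  hole 1: d = -82.5 mm → contributes −7 821 424 mm⁴
  hole 2: d = -27.5 mm → contributes −960 028 mm⁴
  hole 3: d = 27.5 mm → contributes −960 028 mm⁴
  hole 4: d = 82.5 mm → contributes −7 821 424 mm⁴
Total I = 95 086 835 mm⁴.

Iy ≈ 9.509 × 10⁷ mm⁴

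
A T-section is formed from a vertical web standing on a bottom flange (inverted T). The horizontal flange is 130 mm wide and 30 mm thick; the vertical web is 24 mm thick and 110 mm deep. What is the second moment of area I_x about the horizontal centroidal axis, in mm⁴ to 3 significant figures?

Decompose the section into non-overlapping parts with the origin at the bottom-left of its bounding rectangle.
Flange: 130 × 30, A = 3 900 mm², y = 15 mm, Ī = 292 500 mm⁴.
Web: 24 × 110, A = 2 640 mm², y = 85 mm, Ī = 2 662 000 mm⁴.
Centroid: ȳ = ΣA·y / ΣA = 43.257 mm.
Transfer each piece to the horizontal centroidal axis using Ī + A·d² with d = y − 43.257:
  flange: d = -28.257 mm → contributes +3 406 460 mm⁴
  web: d = 41.743 mm → contributes +7 262 168 mm⁴
Total I = 10 668 628 mm⁴.

I_x ≈ 1.07 × 10⁷ mm⁴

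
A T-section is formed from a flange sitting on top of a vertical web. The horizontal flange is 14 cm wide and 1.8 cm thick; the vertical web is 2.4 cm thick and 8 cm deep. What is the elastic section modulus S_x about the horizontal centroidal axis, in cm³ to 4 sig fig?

Decompose the section into non-overlapping parts with the origin at the bottom-left of its bounding rectangle.
Flange: 14 × 1.8, A = 25.2 cm², y = 8.9 cm, Ī = 6.804 cm⁴.
Web: 2.4 × 8, A = 19.2 cm², y = 4 cm, Ī = 102.4 cm⁴.
Centroid: ȳ = ΣA·y / ΣA = 6.78108 cm.
Transfer each piece to the horizontal centroidal axis using Ī + A·d² with d = y − 6.78108:
  flange: d = 2.11892 cm → contributes +119.947 cm⁴
  web: d = -2.78108 cm → contributes +250.901 cm⁴
Total I = 370.848 cm⁴.
Extreme fibre distance c = 6.78108 cm; S = I/c = 54.6886 cm³.

S_x ≈ 54.69 cm³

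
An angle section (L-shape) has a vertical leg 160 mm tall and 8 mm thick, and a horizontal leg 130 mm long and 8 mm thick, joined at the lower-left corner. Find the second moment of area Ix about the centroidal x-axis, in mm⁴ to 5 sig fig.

Ix ≈ 5.9344 × 10⁶ mm⁴

Treat the section as a set of non-overlapping primitives; coordinates are from the bounding-box lower-left.
Vertical leg: 8 × 160, A = 1 280 mm², y = 80 mm, Ī = 2 730 667 mm⁴.
Horizontal leg (remainder): 122 × 8, A = 976 mm², y = 4 mm, Ī = 5205.333 mm⁴.
Centroid: ȳ = ΣA·y / ΣA = 47.12057 mm.
Transfer each piece to the centroidal x-axis using Ī + A·d² with d = y − 47.12057:
  vertical leg: d = 32.87943 mm → contributes +4 114 420 mm⁴
  horizontal leg (remainder): d = -43.12057 mm → contributes +1 819 963 mm⁴
Total I = 5 934 383 mm⁴.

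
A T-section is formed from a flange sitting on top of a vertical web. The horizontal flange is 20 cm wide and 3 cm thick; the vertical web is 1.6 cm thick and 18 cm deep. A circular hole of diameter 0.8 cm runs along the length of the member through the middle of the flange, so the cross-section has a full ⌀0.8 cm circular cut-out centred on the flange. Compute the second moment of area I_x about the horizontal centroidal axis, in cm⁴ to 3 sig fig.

I_x ≈ 2960 cm⁴

Split into non-overlapping primitives; take the origin at the lower-left of the bounding box.
Flange: 20 × 3, A = 60 cm², y = 19.5 cm, Ī = 45 cm⁴.
Web: 1.6 × 18, A = 28.8 cm², y = 9 cm, Ī = 777.6 cm⁴.
Hole (subtracted): ⌀0.8, A = 0.50265 cm², y = 19.5 cm, Ī = 0.020106 cm⁴.
Centroid: ȳ = ΣA·y / ΣA = 16.075 cm.
Transfer each piece to the horizontal centroidal axis using Ī + A·d² with d = y − 16.075:
  flange: d = 3.4248 cm → contributes +748.75 cm⁴
  web: d = -7.0752 cm → contributes +2219.3 cm⁴
  hole: d = 3.4248 cm → contributes −5.9158 cm⁴
Total I = 2962.1 cm⁴.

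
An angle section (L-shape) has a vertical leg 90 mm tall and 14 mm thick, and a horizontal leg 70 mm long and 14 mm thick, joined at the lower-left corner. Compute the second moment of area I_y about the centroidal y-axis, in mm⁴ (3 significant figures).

I_y ≈ 8.17 × 10⁵ mm⁴

Decompose the section into non-overlapping parts with the origin at the bottom-left of its bounding rectangle.
Vertical leg: 14 × 90, A = 1 260 mm², x = 7 mm, Ī = 20 580 mm⁴.
Horizontal leg (remainder): 56 × 14, A = 784 mm², x = 42 mm, Ī = 204 885 mm⁴.
Centroid: x̄ = ΣA·x / ΣA = 20.425 mm.
Transfer each piece to the centroidal y-axis using Ī + A·d² with d = x − 20.425:
  vertical leg: d = -13.425 mm → contributes +247 659 mm⁴
  horizontal leg (remainder): d = 21.575 mm → contributes +569 834 mm⁴
Total I = 817 493 mm⁴.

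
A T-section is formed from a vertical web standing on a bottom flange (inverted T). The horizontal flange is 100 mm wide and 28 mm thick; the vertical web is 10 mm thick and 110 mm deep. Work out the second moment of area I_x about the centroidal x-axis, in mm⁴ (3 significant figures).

I_x ≈ 5.05 × 10⁶ mm⁴

Decompose the section into non-overlapping parts with the origin at the bottom-left of its bounding rectangle.
Flange: 100 × 28, A = 2 800 mm², y = 14 mm, Ī = 182 933 mm⁴.
Web: 10 × 110, A = 1 100 mm², y = 83 mm, Ī = 1 109 167 mm⁴.
Centroid: ȳ = ΣA·y / ΣA = 33.462 mm.
Transfer each piece to the centroidal x-axis using Ī + A·d² with d = y − 33.462:
  flange: d = -19.462 mm → contributes +1 243 437 mm⁴
  web: d = 49.538 mm → contributes +3 808 632 mm⁴
Total I = 5 052 069 mm⁴.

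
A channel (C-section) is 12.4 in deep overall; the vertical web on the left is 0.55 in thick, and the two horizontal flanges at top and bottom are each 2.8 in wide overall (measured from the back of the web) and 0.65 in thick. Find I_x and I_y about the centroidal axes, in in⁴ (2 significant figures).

Decompose the section into non-overlapping parts with the origin at the bottom-left of its bounding rectangle.
Web: 0.55 × 12.4, A = 6.82 in², y = 6.2 in, Ī = 87.39 in⁴.
Top flange (beyond web): 2.25 × 0.65, A = 1.463 in², y = 12.08 in, Ī = 0.05149 in⁴.
Bottom flange (beyond web): 2.25 × 0.65, A = 1.463 in², y = 0.325 in, Ī = 0.05149 in⁴.
By symmetry the centroid is at mid-height, ȳ = 6.2 in.
Transfer each piece to the centroidal x-axis using Ī + A·d² with d = y − 6.2:
  web: d = 0 in → contributes +87.39 in⁴
  top flange (beyond web): d = 5.875 in → contributes +50.53 in⁴
  bottom flange (beyond web): d = -5.875 in → contributes +50.53 in⁴
Total I = 188.4 in⁴.
For the y-axis: x̄ = 0.6952 in.
Repeating about the centroidal y-axis gives I_y = 5.418 in⁴.

I_x ≈ 190 in⁴, I_y ≈ 5.4 in⁴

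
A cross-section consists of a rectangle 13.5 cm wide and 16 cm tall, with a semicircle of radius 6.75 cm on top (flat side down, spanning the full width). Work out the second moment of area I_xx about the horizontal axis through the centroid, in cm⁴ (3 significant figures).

Treat the section as a set of non-overlapping primitives; coordinates are from the bounding-box lower-left.
Rectangular body: 13.5 × 16, A = 216 cm², y = 8 cm, Ī = 4 608 cm⁴.
Semicircular cap: semicircle r = 6.75, A = 71.569 cm², y = 18.865 cm, Ī = 227.85 cm⁴.
Centroid: ȳ = ΣA·y / ΣA = 10.704 cm.
Transfer each piece to the horizontal axis through the centroid using Ī + A·d² with d = y − 10.704:
  rectangular body: d = -2.704 cm → contributes +6187.3 cm⁴
  semicircular cap: d = 8.1608 cm → contributes +4994.3 cm⁴
Total I = 11 182 cm⁴.

I_xx ≈ 1.12 × 10⁴ cm⁴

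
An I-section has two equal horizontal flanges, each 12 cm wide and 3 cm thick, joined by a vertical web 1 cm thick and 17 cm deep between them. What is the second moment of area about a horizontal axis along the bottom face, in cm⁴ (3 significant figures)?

Decompose the section into non-overlapping parts with the origin at the bottom-left of its bounding rectangle.
Bottom flange: 12 × 3, A = 36 cm², y = 1.5 cm, Ī = 27 cm⁴.
Web: 1 × 17, A = 17 cm², y = 11.5 cm, Ī = 409.42 cm⁴.
Top flange: 12 × 3, A = 36 cm², y = 21.5 cm, Ī = 27 cm⁴.
Transfer each piece to a horizontal axis along the bottom face using Ī + A·d² with d = y − 0:
  bottom flange: d = 1.5 cm → contributes +108 cm⁴
  web: d = 11.5 cm → contributes +2657.7 cm⁴
  top flange: d = 21.5 cm → contributes +16 668 cm⁴
Total I = 19 434 cm⁴.

I_base ≈ 1.94 × 10⁴ cm⁴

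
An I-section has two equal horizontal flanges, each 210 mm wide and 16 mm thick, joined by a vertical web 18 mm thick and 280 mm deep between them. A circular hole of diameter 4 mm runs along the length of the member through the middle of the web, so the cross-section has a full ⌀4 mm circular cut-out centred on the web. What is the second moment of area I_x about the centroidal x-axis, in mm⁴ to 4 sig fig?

Treat the section as a set of non-overlapping primitives; coordinates are from the bounding-box lower-left.
Bottom flange: 210 × 16, A = 3 360 mm², y = 8 mm, Ī = 71 680 mm⁴.
Web: 18 × 280, A = 5 040 mm², y = 156 mm, Ī = 32 928 000 mm⁴.
Top flange: 210 × 16, A = 3 360 mm², y = 304 mm, Ī = 71 680 mm⁴.
Hole (subtracted): ⌀4, A = 12.5664 mm², y = 156 mm, Ī = 12.5664 mm⁴.
By symmetry the centroid is at mid-height, ȳ = 156 mm.
Transfer each piece to the centroidal x-axis using Ī + A·d² with d = y − 156:
  bottom flange: d = -148 mm → contributes +73 669 120 mm⁴
  web: d = 0 mm → contributes +32 928 000 mm⁴
  top flange: d = 148 mm → contributes +73 669 120 mm⁴
  hole: d = 0 mm → contributes −12.5664 mm⁴
Total I = 180 266 227 mm⁴.

I_x ≈ 1.803 × 10⁸ mm⁴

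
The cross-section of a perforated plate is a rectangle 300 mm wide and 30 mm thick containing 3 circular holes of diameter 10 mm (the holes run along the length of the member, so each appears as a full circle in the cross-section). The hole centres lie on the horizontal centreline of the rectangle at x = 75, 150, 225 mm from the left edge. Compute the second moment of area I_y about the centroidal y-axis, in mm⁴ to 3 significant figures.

Treat the section as a set of non-overlapping primitives; coordinates are from the bounding-box lower-left.
Plate: 300 × 30, A = 9 000 mm², x = 150 mm, Ī = 67 500 000 mm⁴.
Hole 1 (subtracted): ⌀10, A = 78.54 mm², x = 75 mm, Ī = 490.87 mm⁴.
Hole 2 (subtracted): ⌀10, A = 78.54 mm², x = 150 mm, Ī = 490.87 mm⁴.
Hole 3 (subtracted): ⌀10, A = 78.54 mm², x = 225 mm, Ī = 490.87 mm⁴.
By symmetry the centroid is at mid-width, x̄ = 150 mm.
Transfer each piece to the centroidal y-axis using Ī + A·d² with d = x − 150:
  plate: d = 0 mm → contributes +67 500 000 mm⁴
  hole 1: d = -75 mm → contributes −442 277 mm⁴
  hole 2: d = 0 mm → contributes −490.87 mm⁴
  hole 3: d = 75 mm → contributes −442 277 mm⁴
Total I = 66 614 954 mm⁴.

I_y ≈ 6.66 × 10⁷ mm⁴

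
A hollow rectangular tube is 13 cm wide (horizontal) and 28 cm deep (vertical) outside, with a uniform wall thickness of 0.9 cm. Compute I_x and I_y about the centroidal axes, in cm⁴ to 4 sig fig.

Break the section into simple shapes (no overlaps), measuring from the bottom-left corner of the bounding box.
Outer rectangle: 13 × 28, A = 364 cm², y = 14 cm, Ī = 23781.3 cm⁴.
Inner void (subtracted): 11.2 × 26.2, A = 293.44 cm², y = 14 cm, Ī = 16785.7 cm⁴.
By symmetry the centroid is at mid-height, ȳ = 14 cm.
All pieces are centred on the centroidal x-axis, so I = ΣĪ (holes subtracted) = 6995.59 cm⁴.
Repeating about the centroidal y-axis gives I_y = 2058.91 cm⁴.

I_x ≈ 6996 cm⁴, I_y ≈ 2059 cm⁴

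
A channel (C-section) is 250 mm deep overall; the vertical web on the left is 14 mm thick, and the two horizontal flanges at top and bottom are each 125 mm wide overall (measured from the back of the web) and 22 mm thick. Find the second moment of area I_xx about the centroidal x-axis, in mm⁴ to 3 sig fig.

Treat the section as a set of non-overlapping primitives; coordinates are from the bounding-box lower-left.
Web: 14 × 250, A = 3 500 mm², y = 125 mm, Ī = 18 229 167 mm⁴.
Top flange (beyond web): 111 × 22, A = 2 442 mm², y = 239 mm, Ī = 98 494 mm⁴.
Bottom flange (beyond web): 111 × 22, A = 2 442 mm², y = 11 mm, Ī = 98 494 mm⁴.
By symmetry the centroid is at mid-height, ȳ = 125 mm.
Transfer each piece to the centroidal x-axis using Ī + A·d² with d = y − 125:
  web: d = 0 mm → contributes +18 229 167 mm⁴
  top flange (beyond web): d = 114 mm → contributes +31 834 726 mm⁴
  bottom flange (beyond web): d = -114 mm → contributes +31 834 726 mm⁴
Total I = 81 898 619 mm⁴.

I_xx ≈ 8.19 × 10⁷ mm⁴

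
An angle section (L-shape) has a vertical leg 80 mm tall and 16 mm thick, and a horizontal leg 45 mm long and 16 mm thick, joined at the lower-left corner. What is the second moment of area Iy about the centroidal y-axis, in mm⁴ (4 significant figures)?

Split into non-overlapping primitives; take the origin at the lower-left of the bounding box.
Vertical leg: 16 × 80, A = 1 280 mm², x = 8 mm, Ī = 27306.7 mm⁴.
Horizontal leg (remainder): 29 × 16, A = 464 mm², x = 30.5 mm, Ī = 32518.7 mm⁴.
Centroid: x̄ = ΣA·x / ΣA = 13.9862 mm.
Transfer each piece to the centroidal y-axis using Ī + A·d² with d = x − 13.9862:
  vertical leg: d = -5.98624 mm → contributes +73175.5 mm⁴
  horizontal leg (remainder): d = 16.5138 mm → contributes +159 053 mm⁴
Total I = 232 229 mm⁴.

Iy ≈ 2.322 × 10⁵ mm⁴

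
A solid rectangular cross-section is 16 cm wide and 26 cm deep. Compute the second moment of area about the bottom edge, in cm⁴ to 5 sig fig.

The section: 16 × 26, A = 416 cm², y = 13 cm, Ī = 23434.67 cm⁴.
Transfer it to the bottom edge using Ī + A·d² with d = y − 0:
  the section: d = 13 cm → contributes +93738.67 cm⁴
Total I = 93738.67 cm⁴.

I_base ≈ 9.3739 × 10⁴ cm⁴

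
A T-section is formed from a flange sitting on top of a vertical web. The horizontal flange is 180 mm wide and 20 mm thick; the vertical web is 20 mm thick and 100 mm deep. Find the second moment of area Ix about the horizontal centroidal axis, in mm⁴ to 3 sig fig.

Treat the section as a set of non-overlapping primitives; coordinates are from the bounding-box lower-left.
Flange: 180 × 20, A = 3 600 mm², y = 110 mm, Ī = 120 000 mm⁴.
Web: 20 × 100, A = 2 000 mm², y = 50 mm, Ī = 1 666 667 mm⁴.
Centroid: ȳ = ΣA·y / ΣA = 88.571 mm.
Transfer each piece to the horizontal centroidal axis using Ī + A·d² with d = y − 88.571:
  flange: d = 21.429 mm → contributes +1 773 061 mm⁴
  web: d = -38.571 mm → contributes +4 642 177 mm⁴
Total I = 6 415 238 mm⁴.

Ix ≈ 6.42 × 10⁶ mm⁴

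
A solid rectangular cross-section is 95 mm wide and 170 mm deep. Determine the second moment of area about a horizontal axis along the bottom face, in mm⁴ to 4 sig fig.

The section: 95 × 170, A = 16 150 mm², y = 85 mm, Ī = 38 894 583 mm⁴.
Transfer it to the bottom edge using Ī + A·d² with d = y − 0:
  the section: d = 85 mm → contributes +155 578 333 mm⁴
Total I = 155 578 333 mm⁴.

I_base ≈ 1.556 × 10⁸ mm⁴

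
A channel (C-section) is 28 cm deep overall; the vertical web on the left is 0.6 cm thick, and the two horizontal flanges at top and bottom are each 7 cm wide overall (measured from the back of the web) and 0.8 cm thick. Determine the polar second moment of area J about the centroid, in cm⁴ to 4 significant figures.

Break the section into simple shapes (no overlaps), measuring from the bottom-left corner of the bounding box.
Web: 0.6 × 28, A = 16.8 cm², y = 14 cm, Ī = 1097.6 cm⁴.
Top flange (beyond web): 6.4 × 0.8, A = 5.12 cm², y = 27.6 cm, Ī = 0.273067 cm⁴.
Bottom flange (beyond web): 6.4 × 0.8, A = 5.12 cm², y = 0.4 cm, Ī = 0.273067 cm⁴.
By symmetry the centroid is at mid-height, ȳ = 14 cm.
Transfer each piece to the centroidal x-axis using Ī + A·d² with d = y − 14:
  web: d = 0 cm → contributes +1097.6 cm⁴
  top flange (beyond web): d = 13.6 cm → contributes +947.268 cm⁴
  bottom flange (beyond web): d = -13.6 cm → contributes +947.268 cm⁴
Total I = 2992.14 cm⁴.
For the y-axis: x̄ = 1.62544 cm.
Repeating about the centroidal y-axis gives I_y = 113.393 cm⁴.
Polar second moment: J = I_x + I_y = 3105.53 cm⁴.

J ≈ 3106 cm⁴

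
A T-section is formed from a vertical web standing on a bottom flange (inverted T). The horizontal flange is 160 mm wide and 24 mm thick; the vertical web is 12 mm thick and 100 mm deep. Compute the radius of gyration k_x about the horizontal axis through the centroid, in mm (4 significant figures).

k_x ≈ 30.53 mm

Split into non-overlapping primitives; take the origin at the lower-left of the bounding box.
Flange: 160 × 24, A = 3 840 mm², y = 12 mm, Ī = 184 320 mm⁴.
Web: 12 × 100, A = 1 200 mm², y = 74 mm, Ī = 1 000 000 mm⁴.
Centroid: ȳ = ΣA·y / ΣA = 26.7619 mm.
Transfer each piece to the horizontal axis through the centroid using Ī + A·d² with d = y − 26.7619:
  flange: d = -14.7619 mm → contributes +1 021 109 mm⁴
  web: d = 47.2381 mm → contributes +3 677 725 mm⁴
Total I = 4 698 834 mm⁴.
Radius of gyration: k = √(I/A) = √(4 698 834 / 5 040) = 30.5337 mm.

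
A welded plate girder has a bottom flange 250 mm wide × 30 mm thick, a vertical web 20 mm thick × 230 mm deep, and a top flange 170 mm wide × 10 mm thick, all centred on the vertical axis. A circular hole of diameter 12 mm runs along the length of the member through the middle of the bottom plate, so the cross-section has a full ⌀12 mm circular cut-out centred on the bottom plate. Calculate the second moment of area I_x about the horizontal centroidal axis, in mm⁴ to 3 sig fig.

Split into non-overlapping primitives; take the origin at the lower-left of the bounding box.
Bottom plate: 250 × 30, A = 7 500 mm², y = 15 mm, Ī = 562 500 mm⁴.
Web plate: 20 × 230, A = 4 600 mm², y = 145 mm, Ī = 20 278 333 mm⁴.
Top plate: 170 × 10, A = 1 700 mm², y = 265 mm, Ī = 14 167 mm⁴.
Hole (subtracted): ⌀12, A = 113.1 mm², y = 15 mm, Ī = 1017.9 mm⁴.
Centroid: ȳ = ΣA·y / ΣA = 89.743 mm.
Transfer each piece to the horizontal centroidal axis using Ī + A·d² with d = y − 89.743:
  bottom plate: d = -74.743 mm → contributes +42 461 357 mm⁴
  web plate: d = 55.257 mm → contributes +34 323 685 mm⁴
  top plate: d = 175.26 mm → contributes +52 229 701 mm⁴
  hole: d = -74.743 mm → contributes −632 838 mm⁴
Total I = 128 381 906 mm⁴.

I_x ≈ 1.28 × 10⁸ mm⁴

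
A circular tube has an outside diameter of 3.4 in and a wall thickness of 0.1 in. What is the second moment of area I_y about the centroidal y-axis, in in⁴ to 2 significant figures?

Treat the section as a set of non-overlapping primitives; coordinates are from the bounding-box lower-left.
Outer circle: ⌀3.4, A = 9.079 in², x = 1.7 in, Ī = 6.56 in⁴.
Bore (subtracted): ⌀3.2, A = 8.042 in², x = 1.7 in, Ī = 5.147 in⁴.
By symmetry the centroid is at mid-width, x̄ = 1.7 in.
All pieces are centred on the centroidal y-axis, so I = ΣĪ (holes subtracted) = 1.413 in⁴.

I_y ≈ 1.4 in⁴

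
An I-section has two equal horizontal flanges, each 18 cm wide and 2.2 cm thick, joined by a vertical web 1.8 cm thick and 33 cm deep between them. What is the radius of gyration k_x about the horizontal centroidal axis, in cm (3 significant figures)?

Split into non-overlapping primitives; take the origin at the lower-left of the bounding box.
Bottom flange: 18 × 2.2, A = 39.6 cm², y = 1.1 cm, Ī = 15.972 cm⁴.
Web: 1.8 × 33, A = 59.4 cm², y = 18.7 cm, Ī = 5390.6 cm⁴.
Top flange: 18 × 2.2, A = 39.6 cm², y = 36.3 cm, Ī = 15.972 cm⁴.
By symmetry the centroid is at mid-height, ȳ = 18.7 cm.
Transfer each piece to the horizontal centroidal axis using Ī + A·d² with d = y − 18.7:
  bottom flange: d = -17.6 cm → contributes +12 282 cm⁴
  web: d = 0 cm → contributes +5390.6 cm⁴
  top flange: d = 17.6 cm → contributes +12 282 cm⁴
Total I = 29 955 cm⁴.
Radius of gyration: k = √(I/A) = √(29 955 / 138.6) = 14.701 cm.

k_x ≈ 14.7 cm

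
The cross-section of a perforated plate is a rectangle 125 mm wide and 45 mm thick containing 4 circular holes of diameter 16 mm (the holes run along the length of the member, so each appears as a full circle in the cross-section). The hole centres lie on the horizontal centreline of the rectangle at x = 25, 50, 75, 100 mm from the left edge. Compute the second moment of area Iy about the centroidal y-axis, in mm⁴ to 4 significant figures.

Break the section into simple shapes (no overlaps), measuring from the bottom-left corner of the bounding box.
Plate: 125 × 45, A = 5 625 mm², x = 62.5 mm, Ī = 7 324 219 mm⁴.
Hole 1 (subtracted): ⌀16, A = 201.062 mm², x = 25 mm, Ī = 3216.99 mm⁴.
Hole 2 (subtracted): ⌀16, A = 201.062 mm², x = 50 mm, Ī = 3216.99 mm⁴.
Hole 3 (subtracted): ⌀16, A = 201.062 mm², x = 75 mm, Ī = 3216.99 mm⁴.
Hole 4 (subtracted): ⌀16, A = 201.062 mm², x = 100 mm, Ī = 3216.99 mm⁴.
By symmetry the centroid is at mid-width, x̄ = 62.5 mm.
Transfer each piece to the centroidal y-axis using Ī + A·d² with d = x − 62.5:
  plate: d = 0 mm → contributes +7 324 219 mm⁴
  hole 1: d = -37.5 mm → contributes −285 960 mm⁴
  hole 2: d = -12.5 mm → contributes −34632.9 mm⁴
  hole 3: d = 12.5 mm → contributes −34632.9 mm⁴
  hole 4: d = 37.5 mm → contributes −285 960 mm⁴
Total I = 6 683 032 mm⁴.

Iy ≈ 6.683 × 10⁶ mm⁴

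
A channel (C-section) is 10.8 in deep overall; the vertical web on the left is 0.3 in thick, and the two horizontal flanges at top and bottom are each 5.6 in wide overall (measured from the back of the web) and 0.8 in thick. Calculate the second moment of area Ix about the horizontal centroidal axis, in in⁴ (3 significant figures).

Break the section into simple shapes (no overlaps), measuring from the bottom-left corner of the bounding box.
Web: 0.3 × 10.8, A = 3.24 in², y = 5.4 in, Ī = 31.493 in⁴.
Top flange (beyond web): 5.3 × 0.8, A = 4.24 in², y = 10.4 in, Ī = 0.22613 in⁴.
Bottom flange (beyond web): 5.3 × 0.8, A = 4.24 in², y = 0.4 in, Ī = 0.22613 in⁴.
By symmetry the centroid is at mid-height, ȳ = 5.4 in.
Transfer each piece to the horizontal centroidal axis using Ī + A·d² with d = y − 5.4:
  web: d = 0 in → contributes +31.493 in⁴
  top flange (beyond web): d = 5 in → contributes +106.23 in⁴
  bottom flange (beyond web): d = -5 in → contributes +106.23 in⁴
Total I = 243.95 in⁴.

Ix ≈ 244 in⁴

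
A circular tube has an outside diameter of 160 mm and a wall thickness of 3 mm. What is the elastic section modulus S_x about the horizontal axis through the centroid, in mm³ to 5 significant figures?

Split into non-overlapping primitives; take the origin at the lower-left of the bounding box.
Outer circle: ⌀160, A = 20106.19 mm², y = 80 mm, Ī = 32 169 909 mm⁴.
Bore (subtracted): ⌀154, A = 18626.5 mm², y = 80 mm, Ī = 27 609 134 mm⁴.
By symmetry the centroid is at mid-height, ȳ = 80 mm.
All pieces are centred on the horizontal axis through the centroid, so I = ΣĪ (holes subtracted) = 4 560 775 mm⁴.
Extreme fibre distance c = 80 mm; S = I/c = 57009.69 mm³.

S_x ≈ 5.7010 × 10⁴ mm³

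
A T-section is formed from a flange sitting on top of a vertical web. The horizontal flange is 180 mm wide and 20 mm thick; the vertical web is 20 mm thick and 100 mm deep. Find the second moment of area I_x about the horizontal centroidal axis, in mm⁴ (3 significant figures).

Treat the section as a set of non-overlapping primitives; coordinates are from the bounding-box lower-left.
Flange: 180 × 20, A = 3 600 mm², y = 110 mm, Ī = 120 000 mm⁴.
Web: 20 × 100, A = 2 000 mm², y = 50 mm, Ī = 1 666 667 mm⁴.
Centroid: ȳ = ΣA·y / ΣA = 88.571 mm.
Transfer each piece to the horizontal centroidal axis using Ī + A·d² with d = y − 88.571:
  flange: d = 21.429 mm → contributes +1 773 061 mm⁴
  web: d = -38.571 mm → contributes +4 642 177 mm⁴
Total I = 6 415 238 mm⁴.

I_x ≈ 6.42 × 10⁶ mm⁴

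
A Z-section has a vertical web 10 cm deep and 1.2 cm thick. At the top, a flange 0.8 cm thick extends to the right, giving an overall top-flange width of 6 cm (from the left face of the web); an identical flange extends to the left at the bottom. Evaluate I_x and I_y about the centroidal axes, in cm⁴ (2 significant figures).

I_x ≈ 260 cm⁴, I_y ≈ 85 cm⁴

Break the section into simple shapes (no overlaps), measuring from the bottom-left corner of the bounding box.
Web: 1.2 × 10, A = 12 cm², y = 5 cm, Ī = 100 cm⁴.
Top flange (beyond web): 4.8 × 0.8, A = 3.84 cm², y = 9.6 cm, Ī = 0.2048 cm⁴.
Bottom flange (beyond web): 4.8 × 0.8, A = 3.84 cm², y = 0.4 cm, Ī = 0.2048 cm⁴.
Centroid: ȳ = ΣA·y / ΣA = 5 cm.
Transfer each piece to the centroidal x-axis using Ī + A·d² with d = y − 5:
  web: d = 0 cm → contributes +100 cm⁴
  top flange (beyond web): d = 4.6 cm → contributes +81.46 cm⁴
  bottom flange (beyond web): d = -4.6 cm → contributes +81.46 cm⁴
Total I = 262.9 cm⁴.
For the y-axis: x̄ = 5.4 cm.
Repeating about the centroidal y-axis gives I_y = 85.31 cm⁴.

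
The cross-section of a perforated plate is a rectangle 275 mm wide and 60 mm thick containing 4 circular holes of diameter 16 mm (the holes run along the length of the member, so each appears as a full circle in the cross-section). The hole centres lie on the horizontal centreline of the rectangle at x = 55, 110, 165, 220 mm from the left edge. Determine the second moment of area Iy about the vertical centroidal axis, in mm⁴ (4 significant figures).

Iy ≈ 1.009 × 10⁸ mm⁴

Decompose the section into non-overlapping parts with the origin at the bottom-left of its bounding rectangle.
Plate: 275 × 60, A = 16 500 mm², x = 137.5 mm, Ī = 103 984 375 mm⁴.
Hole 1 (subtracted): ⌀16, A = 201.062 mm², x = 55 mm, Ī = 3216.99 mm⁴.
Hole 2 (subtracted): ⌀16, A = 201.062 mm², x = 110 mm, Ī = 3216.99 mm⁴.
Hole 3 (subtracted): ⌀16, A = 201.062 mm², x = 165 mm, Ī = 3216.99 mm⁴.
Hole 4 (subtracted): ⌀16, A = 201.062 mm², x = 220 mm, Ī = 3216.99 mm⁴.
By symmetry the centroid is at mid-width, x̄ = 137.5 mm.
Transfer each piece to the vertical centroidal axis using Ī + A·d² with d = x − 137.5:
  plate: d = 0 mm → contributes +103 984 375 mm⁴
  hole 1: d = -82.5 mm → contributes −1 371 695 mm⁴
  hole 2: d = -27.5 mm → contributes −155 270 mm⁴
  hole 3: d = 27.5 mm → contributes −155 270 mm⁴
  hole 4: d = 82.5 mm → contributes −1 371 695 mm⁴
Total I = 100 930 445 mm⁴.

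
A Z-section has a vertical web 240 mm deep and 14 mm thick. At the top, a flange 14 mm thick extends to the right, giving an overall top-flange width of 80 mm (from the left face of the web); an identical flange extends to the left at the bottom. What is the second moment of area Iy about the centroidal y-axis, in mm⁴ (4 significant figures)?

Decompose the section into non-overlapping parts with the origin at the bottom-left of its bounding rectangle.
Web: 14 × 240, A = 3 360 mm², x = 73 mm, Ī = 54 880 mm⁴.
Top flange (beyond web): 66 × 14, A = 924 mm², x = 113 mm, Ī = 335 412 mm⁴.
Bottom flange (beyond web): 66 × 14, A = 924 mm², x = 33 mm, Ī = 335 412 mm⁴.
Centroid: x̄ = ΣA·x / ΣA = 73 mm.
Transfer each piece to the centroidal y-axis using Ī + A·d² with d = x − 73:
  web: d = 0 mm → contributes +54 880 mm⁴
  top flange (beyond web): d = 40 mm → contributes +1 813 812 mm⁴
  bottom flange (beyond web): d = -40 mm → contributes +1 813 812 mm⁴
Total I = 3 682 504 mm⁴.

Iy ≈ 3.683 × 10⁶ mm⁴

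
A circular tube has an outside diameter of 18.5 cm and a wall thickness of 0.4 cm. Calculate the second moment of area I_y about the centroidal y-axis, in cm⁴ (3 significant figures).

I_y ≈ 932 cm⁴

Treat the section as a set of non-overlapping primitives; coordinates are from the bounding-box lower-left.
Outer circle: ⌀18.5, A = 268.8 cm², x = 9.25 cm, Ī = 5749.9 cm⁴.
Bore (subtracted): ⌀17.7, A = 246.06 cm², x = 9.25 cm, Ī = 4 818 cm⁴.
By symmetry the centroid is at mid-width, x̄ = 9.25 cm.
All pieces are centred on the centroidal y-axis, so I = ΣĪ (holes subtracted) = 931.9 cm⁴.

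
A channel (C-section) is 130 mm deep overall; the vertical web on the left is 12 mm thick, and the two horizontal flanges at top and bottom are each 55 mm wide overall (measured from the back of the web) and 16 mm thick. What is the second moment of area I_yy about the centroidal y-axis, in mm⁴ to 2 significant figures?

Decompose the section into non-overlapping parts with the origin at the bottom-left of its bounding rectangle.
Web: 12 × 130, A = 1 560 mm², x = 6 mm, Ī = 18 720 mm⁴.
Top flange (beyond web): 43 × 16, A = 688 mm², x = 33.5 mm, Ī = 106 009 mm⁴.
Bottom flange (beyond web): 43 × 16, A = 688 mm², x = 33.5 mm, Ī = 106 009 mm⁴.
Centroid: x̄ = ΣA·x / ΣA = 18.89 mm.
Transfer each piece to the centroidal y-axis using Ī + A·d² with d = x − 18.89:
  web: d = -12.89 mm → contributes +277 848 mm⁴
  top flange (beyond web): d = 14.61 mm → contributes +252 899 mm⁴
  bottom flange (beyond web): d = 14.61 mm → contributes +252 899 mm⁴
Total I = 783 646 mm⁴.

I_yy ≈ 7.8 × 10⁵ mm⁴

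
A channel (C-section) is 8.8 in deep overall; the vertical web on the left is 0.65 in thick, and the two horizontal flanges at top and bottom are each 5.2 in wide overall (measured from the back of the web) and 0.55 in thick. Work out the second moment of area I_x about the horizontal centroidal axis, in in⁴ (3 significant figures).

I_x ≈ 122 in⁴

Decompose the section into non-overlapping parts with the origin at the bottom-left of its bounding rectangle.
Web: 0.65 × 8.8, A = 5.72 in², y = 4.4 in, Ī = 36.913 in⁴.
Top flange (beyond web): 4.55 × 0.55, A = 2.5025 in², y = 8.525 in, Ī = 0.063084 in⁴.
Bottom flange (beyond web): 4.55 × 0.55, A = 2.5025 in², y = 0.275 in, Ī = 0.063084 in⁴.
By symmetry the centroid is at mid-height, ȳ = 4.4 in.
Transfer each piece to the horizontal centroidal axis using Ī + A·d² with d = y − 4.4:
  web: d = 0 in → contributes +36.913 in⁴
  top flange (beyond web): d = 4.125 in → contributes +42.645 in⁴
  bottom flange (beyond web): d = -4.125 in → contributes +42.645 in⁴
Total I = 122.2 in⁴.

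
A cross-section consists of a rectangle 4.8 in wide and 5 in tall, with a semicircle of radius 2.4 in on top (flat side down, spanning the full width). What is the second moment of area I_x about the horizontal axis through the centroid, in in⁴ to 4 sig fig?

Treat the section as a set of non-overlapping primitives; coordinates are from the bounding-box lower-left.
Rectangular body: 4.8 × 5, A = 24 in², y = 2.5 in, Ī = 50 in⁴.
Semicircular cap: semicircle r = 2.4, A = 9.04779 in², y = 6.01859 in, Ī = 3.64147 in⁴.
Centroid: ȳ = ΣA·y / ΣA = 3.46332 in.
Transfer each piece to the horizontal axis through the centroid using Ī + A·d² with d = y − 3.46332:
  rectangular body: d = -0.963316 in → contributes +72.2715 in⁴
  semicircular cap: d = 2.55528 in → contributes +62.7184 in⁴
Total I = 134.99 in⁴.

I_x ≈ 135.0 in⁴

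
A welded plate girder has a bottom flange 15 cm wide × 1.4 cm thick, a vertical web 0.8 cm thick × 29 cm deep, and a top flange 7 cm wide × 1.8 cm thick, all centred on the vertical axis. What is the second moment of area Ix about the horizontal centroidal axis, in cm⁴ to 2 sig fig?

Treat the section as a set of non-overlapping primitives; coordinates are from the bounding-box lower-left.
Bottom plate: 15 × 1.4, A = 21 cm², y = 0.7 cm, Ī = 3.43 cm⁴.
Web plate: 0.8 × 29, A = 23.2 cm², y = 15.9 cm, Ī = 1 626 cm⁴.
Top plate: 7 × 1.8, A = 12.6 cm², y = 31.3 cm, Ī = 3.402 cm⁴.
Centroid: ȳ = ΣA·y / ΣA = 13.7 cm.
Transfer each piece to the horizontal centroidal axis using Ī + A·d² with d = y − 13.7:
  bottom plate: d = -13 cm → contributes +3 551 cm⁴
  web plate: d = 2.204 cm → contributes +1 739 cm⁴
  top plate: d = 17.6 cm → contributes +3 908 cm⁴
Total I = 9 197 cm⁴.

Ix ≈ 9200 cm⁴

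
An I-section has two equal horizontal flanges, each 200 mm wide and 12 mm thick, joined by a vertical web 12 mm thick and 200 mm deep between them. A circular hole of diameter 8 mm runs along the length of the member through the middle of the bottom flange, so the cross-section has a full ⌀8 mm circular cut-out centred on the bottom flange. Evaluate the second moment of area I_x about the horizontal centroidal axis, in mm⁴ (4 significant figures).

I_x ≈ 6.142 × 10⁷ mm⁴

Decompose the section into non-overlapping parts with the origin at the bottom-left of its bounding rectangle.
Bottom flange: 200 × 12, A = 2 400 mm², y = 6 mm, Ī = 28 800 mm⁴.
Web: 12 × 200, A = 2 400 mm², y = 112 mm, Ī = 8 000 000 mm⁴.
Top flange: 200 × 12, A = 2 400 mm², y = 218 mm, Ī = 28 800 mm⁴.
Hole (subtracted): ⌀8, A = 50.2655 mm², y = 6 mm, Ī = 201.062 mm⁴.
Centroid: ȳ = ΣA·y / ΣA = 112.745 mm.
Transfer each piece to the horizontal centroidal axis using Ī + A·d² with d = y − 112.745:
  bottom flange: d = -106.745 mm → contributes +27 375 702 mm⁴
  web: d = -0.745222 mm → contributes +8 001 333 mm⁴
  top flange: d = 105.255 mm → contributes +26 617 364 mm⁴
  hole: d = -106.745 mm → contributes −572 953 mm⁴
Total I = 61 421 445 mm⁴.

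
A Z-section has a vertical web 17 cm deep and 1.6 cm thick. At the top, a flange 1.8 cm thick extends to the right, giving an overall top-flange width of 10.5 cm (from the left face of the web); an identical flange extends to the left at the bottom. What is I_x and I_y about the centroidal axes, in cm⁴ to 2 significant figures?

Split into non-overlapping primitives; take the origin at the lower-left of the bounding box.
Web: 1.6 × 17, A = 27.2 cm², y = 8.5 cm, Ī = 655.1 cm⁴.
Top flange (beyond web): 8.9 × 1.8, A = 16.02 cm², y = 16.1 cm, Ī = 4.325 cm⁴.
Bottom flange (beyond web): 8.9 × 1.8, A = 16.02 cm², y = 0.9 cm, Ī = 4.325 cm⁴.
Centroid: ȳ = ΣA·y / ΣA = 8.5 cm.
Transfer each piece to the centroidal x-axis using Ī + A·d² with d = y − 8.5:
  web: d = 0 cm → contributes +655.1 cm⁴
  top flange (beyond web): d = 7.6 cm → contributes +929.6 cm⁴
  bottom flange (beyond web): d = -7.6 cm → contributes +929.6 cm⁴
Total I = 2 514 cm⁴.
For the y-axis: x̄ = 9.7 cm.
Repeating about the centroidal y-axis gives I_y = 1 100 cm⁴.

I_x ≈ 2500 cm⁴, I_y ≈ 1100 cm⁴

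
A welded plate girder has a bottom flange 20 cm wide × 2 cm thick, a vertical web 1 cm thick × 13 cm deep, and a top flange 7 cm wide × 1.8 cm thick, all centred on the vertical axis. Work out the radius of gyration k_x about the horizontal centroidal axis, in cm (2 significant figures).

k_x ≈ 6.2 cm

Decompose the section into non-overlapping parts with the origin at the bottom-left of its bounding rectangle.
Bottom plate: 20 × 2, A = 40 cm², y = 1 cm, Ī = 13.33 cm⁴.
Web plate: 1 × 13, A = 13 cm², y = 8.5 cm, Ī = 183.1 cm⁴.
Top plate: 7 × 1.8, A = 12.6 cm², y = 15.9 cm, Ī = 3.402 cm⁴.
Centroid: ȳ = ΣA·y / ΣA = 5.348 cm.
Transfer each piece to the horizontal centroidal axis using Ī + A·d² with d = y − 5.348:
  bottom plate: d = -4.348 cm → contributes +769.6 cm⁴
  web plate: d = 3.152 cm → contributes +312.2 cm⁴
  top plate: d = 10.55 cm → contributes +1 406 cm⁴
Total I = 2 488 cm⁴.
Radius of gyration: k = √(I/A) = √(2 488 / 65.6) = 6.159 cm.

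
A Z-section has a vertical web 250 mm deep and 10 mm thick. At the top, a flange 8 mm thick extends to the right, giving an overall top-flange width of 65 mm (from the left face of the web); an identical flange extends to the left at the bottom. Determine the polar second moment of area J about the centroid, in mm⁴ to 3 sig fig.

J ≈ 2.71 × 10⁷ mm⁴

Treat the section as a set of non-overlapping primitives; coordinates are from the bounding-box lower-left.
Web: 10 × 250, A = 2 500 mm², y = 125 mm, Ī = 13 020 833 mm⁴.
Top flange (beyond web): 55 × 8, A = 440 mm², y = 246 mm, Ī = 2346.7 mm⁴.
Bottom flange (beyond web): 55 × 8, A = 440 mm², y = 4 mm, Ī = 2346.7 mm⁴.
Centroid: ȳ = ΣA·y / ΣA = 125 mm.
Transfer each piece to the centroidal x-axis using Ī + A·d² with d = y − 125:
  web: d = 0 mm → contributes +13 020 833 mm⁴
  top flange (beyond web): d = 121 mm → contributes +6 444 387 mm⁴
  bottom flange (beyond web): d = -121 mm → contributes +6 444 387 mm⁴
Total I = 25 909 607 mm⁴.
For the y-axis: x̄ = 60 mm.
Repeating about the centroidal y-axis gives I_y = 1 172 167 mm⁴.
Polar second moment: J = I_x + I_y = 27 081 773 mm⁴.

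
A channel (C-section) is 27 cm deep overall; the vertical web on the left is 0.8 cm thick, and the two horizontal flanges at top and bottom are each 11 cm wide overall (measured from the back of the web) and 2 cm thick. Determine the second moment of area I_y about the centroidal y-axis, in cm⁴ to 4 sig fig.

Split into non-overlapping primitives; take the origin at the lower-left of the bounding box.
Web: 0.8 × 27, A = 21.6 cm², x = 0.4 cm, Ī = 1.152 cm⁴.
Top flange (beyond web): 10.2 × 2, A = 20.4 cm², x = 5.9 cm, Ī = 176.868 cm⁴.
Bottom flange (beyond web): 10.2 × 2, A = 20.4 cm², x = 5.9 cm, Ī = 176.868 cm⁴.
Centroid: x̄ = ΣA·x / ΣA = 3.99615 cm.
Transfer each piece to the centroidal y-axis using Ī + A·d² with d = x − 3.99615:
  web: d = -3.59615 cm → contributes +280.49 cm⁴
  top flange (beyond web): d = 1.90385 cm → contributes +250.81 cm⁴
  bottom flange (beyond web): d = 1.90385 cm → contributes +250.81 cm⁴
Total I = 782.111 cm⁴.

I_y ≈ 782.1 cm⁴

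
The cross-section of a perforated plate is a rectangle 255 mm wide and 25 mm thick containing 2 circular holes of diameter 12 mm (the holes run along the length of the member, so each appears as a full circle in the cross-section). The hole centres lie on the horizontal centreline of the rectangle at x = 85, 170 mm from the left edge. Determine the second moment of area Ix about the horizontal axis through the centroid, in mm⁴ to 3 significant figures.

Ix ≈ 3.30 × 10⁵ mm⁴

Treat the section as a set of non-overlapping primitives; coordinates are from the bounding-box lower-left.
Plate: 255 × 25, A = 6 375 mm², y = 12.5 mm, Ī = 332 031 mm⁴.
Hole 1 (subtracted): ⌀12, A = 113.1 mm², y = 12.5 mm, Ī = 1017.9 mm⁴.
Hole 2 (subtracted): ⌀12, A = 113.1 mm², y = 12.5 mm, Ī = 1017.9 mm⁴.
By symmetry the centroid is at mid-height, ȳ = 12.5 mm.
All pieces are centred on the horizontal axis through the centroid, so I = ΣĪ (holes subtracted) = 329 995 mm⁴.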